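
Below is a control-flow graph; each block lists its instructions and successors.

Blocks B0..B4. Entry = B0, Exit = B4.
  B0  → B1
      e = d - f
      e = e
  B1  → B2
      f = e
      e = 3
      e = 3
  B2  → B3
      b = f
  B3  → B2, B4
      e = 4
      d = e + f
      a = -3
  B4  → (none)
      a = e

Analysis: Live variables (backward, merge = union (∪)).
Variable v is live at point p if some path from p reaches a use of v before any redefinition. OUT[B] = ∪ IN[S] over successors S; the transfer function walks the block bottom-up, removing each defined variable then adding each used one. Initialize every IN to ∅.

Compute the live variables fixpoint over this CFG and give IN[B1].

Fixpoint table:
  B0: | IN={d, f} | OUT={e}
  B1: | IN={e} | OUT={f}
  B2: | IN={f} | OUT={f}
  B3: | IN={f} | OUT={e, f}
  B4: | IN={e} | OUT={}

Merge at B1: OUT[B1] = IN[B2] = {f}
Applying B1's transfer function to that OUT value gives IN[B1] (row B1 above).

Answer: {e}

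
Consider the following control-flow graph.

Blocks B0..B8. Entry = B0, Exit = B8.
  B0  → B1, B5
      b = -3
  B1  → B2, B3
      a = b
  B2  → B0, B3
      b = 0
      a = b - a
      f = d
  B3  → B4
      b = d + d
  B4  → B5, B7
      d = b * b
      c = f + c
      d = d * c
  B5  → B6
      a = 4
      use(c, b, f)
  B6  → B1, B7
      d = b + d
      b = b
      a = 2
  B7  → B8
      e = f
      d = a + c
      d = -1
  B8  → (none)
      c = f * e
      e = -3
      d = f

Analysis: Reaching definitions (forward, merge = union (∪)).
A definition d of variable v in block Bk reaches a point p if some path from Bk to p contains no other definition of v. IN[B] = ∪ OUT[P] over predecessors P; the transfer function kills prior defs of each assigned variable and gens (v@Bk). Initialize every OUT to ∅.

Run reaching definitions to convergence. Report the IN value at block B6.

Answer: {a@B5, b@B0, b@B3, c@B4, d@B4, d@B6, f@B2}

Working:
Converged values:
  B0: | IN={a@B2, b@B2, c@B4, d@B6, f@B2} | OUT={a@B2, b@B0, c@B4, d@B6, f@B2}
  B1: | IN={a@B2, a@B6, b@B0, b@B6, c@B4, d@B6, f@B2} | OUT={a@B1, b@B0, b@B6, c@B4, d@B6, f@B2}
  B2: | IN={a@B1, b@B0, b@B6, c@B4, d@B6, f@B2} | OUT={a@B2, b@B2, c@B4, d@B6, f@B2}
  B3: | IN={a@B1, a@B2, b@B0, b@B2, b@B6, c@B4, d@B6, f@B2} | OUT={a@B1, a@B2, b@B3, c@B4, d@B6, f@B2}
  B4: | IN={a@B1, a@B2, b@B3, c@B4, d@B6, f@B2} | OUT={a@B1, a@B2, b@B3, c@B4, d@B4, f@B2}
  B5: | IN={a@B1, a@B2, b@B0, b@B3, c@B4, d@B4, d@B6, f@B2} | OUT={a@B5, b@B0, b@B3, c@B4, d@B4, d@B6, f@B2}
  B6: | IN={a@B5, b@B0, b@B3, c@B4, d@B4, d@B6, f@B2} | OUT={a@B6, b@B6, c@B4, d@B6, f@B2}
  B7: | IN={a@B1, a@B2, a@B6, b@B3, b@B6, c@B4, d@B4, d@B6, f@B2} | OUT={a@B1, a@B2, a@B6, b@B3, b@B6, c@B4, d@B7, e@B7, f@B2}
  B8: | IN={a@B1, a@B2, a@B6, b@B3, b@B6, c@B4, d@B7, e@B7, f@B2} | OUT={a@B1, a@B2, a@B6, b@B3, b@B6, c@B8, d@B8, e@B8, f@B2}

Merge at B6: IN[B6] = OUT[B5] = {a@B5, b@B0, b@B3, c@B4, d@B4, d@B6, f@B2}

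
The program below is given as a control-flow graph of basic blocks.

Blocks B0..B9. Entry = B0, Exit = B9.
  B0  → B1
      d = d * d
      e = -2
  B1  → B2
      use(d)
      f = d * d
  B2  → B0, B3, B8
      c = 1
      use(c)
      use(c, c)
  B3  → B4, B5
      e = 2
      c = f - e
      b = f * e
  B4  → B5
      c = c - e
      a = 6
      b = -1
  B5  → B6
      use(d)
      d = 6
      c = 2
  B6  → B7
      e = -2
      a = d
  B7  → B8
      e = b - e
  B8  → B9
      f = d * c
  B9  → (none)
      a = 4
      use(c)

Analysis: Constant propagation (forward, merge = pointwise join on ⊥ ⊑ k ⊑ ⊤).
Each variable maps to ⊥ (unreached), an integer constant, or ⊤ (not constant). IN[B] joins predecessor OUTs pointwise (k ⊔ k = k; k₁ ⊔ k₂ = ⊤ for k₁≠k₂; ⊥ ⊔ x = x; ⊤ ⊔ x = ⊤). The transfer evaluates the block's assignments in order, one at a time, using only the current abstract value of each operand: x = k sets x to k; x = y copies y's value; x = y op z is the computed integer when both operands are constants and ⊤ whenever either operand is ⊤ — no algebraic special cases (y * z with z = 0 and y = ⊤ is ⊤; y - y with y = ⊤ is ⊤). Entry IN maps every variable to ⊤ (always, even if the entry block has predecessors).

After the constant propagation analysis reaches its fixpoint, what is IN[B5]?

Answer: {a: ⊤, b: ⊤, c: ⊤, d: ⊤, e: 2, f: ⊤}

Trace:
Fixpoint table:
  B0: | IN=(all ⊤) | OUT={e:-2; rest ⊤}
  B1: | IN={e:-2; rest ⊤} | OUT={e:-2; rest ⊤}
  B2: | IN={e:-2; rest ⊤} | OUT={c:1, e:-2; rest ⊤}
  B3: | IN={c:1, e:-2; rest ⊤} | OUT={e:2; rest ⊤}
  B4: | IN={e:2; rest ⊤} | OUT={a:6, b:-1, e:2; rest ⊤}
  B5: | IN={e:2; rest ⊤} | OUT={c:2, d:6, e:2; rest ⊤}
  B6: | IN={c:2, d:6, e:2; rest ⊤} | OUT={a:6, c:2, d:6, e:-2; rest ⊤}
  B7: | IN={a:6, c:2, d:6, e:-2; rest ⊤} | OUT={a:6, c:2, d:6; rest ⊤}
  B8: | IN=(all ⊤) | OUT=(all ⊤)
  B9: | IN=(all ⊤) | OUT={a:4; rest ⊤}

Merge at B5: IN[B5] = OUT[B3] ⊔ OUT[B4] = {a: ⊤, b: ⊤, c: ⊤, d: ⊤, e: 2, f: ⊤}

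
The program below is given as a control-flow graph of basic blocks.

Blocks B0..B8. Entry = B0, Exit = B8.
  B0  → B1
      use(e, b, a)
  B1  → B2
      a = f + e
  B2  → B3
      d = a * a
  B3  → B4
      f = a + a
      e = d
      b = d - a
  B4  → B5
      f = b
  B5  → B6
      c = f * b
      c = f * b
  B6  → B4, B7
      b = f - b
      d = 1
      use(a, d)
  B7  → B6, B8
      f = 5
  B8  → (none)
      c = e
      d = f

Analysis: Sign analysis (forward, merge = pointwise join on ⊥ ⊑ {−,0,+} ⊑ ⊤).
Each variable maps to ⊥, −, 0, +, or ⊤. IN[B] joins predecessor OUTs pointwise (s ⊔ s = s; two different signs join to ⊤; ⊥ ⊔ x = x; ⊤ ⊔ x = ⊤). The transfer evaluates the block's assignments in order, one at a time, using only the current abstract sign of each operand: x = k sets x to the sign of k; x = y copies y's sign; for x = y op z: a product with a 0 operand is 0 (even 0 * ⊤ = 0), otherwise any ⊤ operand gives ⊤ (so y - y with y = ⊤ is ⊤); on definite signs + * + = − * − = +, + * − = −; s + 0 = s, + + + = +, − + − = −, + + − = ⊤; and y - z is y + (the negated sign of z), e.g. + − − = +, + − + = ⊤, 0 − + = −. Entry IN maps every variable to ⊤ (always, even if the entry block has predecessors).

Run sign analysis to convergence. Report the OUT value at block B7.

Answer: {a: ⊤, b: ⊤, c: ⊤, d: +, e: ⊤, f: +}

Working:
Converged values:
  B0: | IN=(all ⊤) | OUT=(all ⊤)
  B1: | IN=(all ⊤) | OUT=(all ⊤)
  B2: | IN=(all ⊤) | OUT=(all ⊤)
  B3: | IN=(all ⊤) | OUT=(all ⊤)
  B4: | IN=(all ⊤) | OUT=(all ⊤)
  B5: | IN=(all ⊤) | OUT=(all ⊤)
  B6: | IN=(all ⊤) | OUT={d:+; rest ⊤}
  B7: | IN={d:+; rest ⊤} | OUT={d:+, f:+; rest ⊤}
  B8: | IN={d:+, f:+; rest ⊤} | OUT={d:+, f:+; rest ⊤}

Merge at B7: IN[B7] = OUT[B6] = {a: ⊤, b: ⊤, c: ⊤, d: +, e: ⊤, f: ⊤}
Applying B7's transfer function to that IN value gives OUT[B7] (row B7 above).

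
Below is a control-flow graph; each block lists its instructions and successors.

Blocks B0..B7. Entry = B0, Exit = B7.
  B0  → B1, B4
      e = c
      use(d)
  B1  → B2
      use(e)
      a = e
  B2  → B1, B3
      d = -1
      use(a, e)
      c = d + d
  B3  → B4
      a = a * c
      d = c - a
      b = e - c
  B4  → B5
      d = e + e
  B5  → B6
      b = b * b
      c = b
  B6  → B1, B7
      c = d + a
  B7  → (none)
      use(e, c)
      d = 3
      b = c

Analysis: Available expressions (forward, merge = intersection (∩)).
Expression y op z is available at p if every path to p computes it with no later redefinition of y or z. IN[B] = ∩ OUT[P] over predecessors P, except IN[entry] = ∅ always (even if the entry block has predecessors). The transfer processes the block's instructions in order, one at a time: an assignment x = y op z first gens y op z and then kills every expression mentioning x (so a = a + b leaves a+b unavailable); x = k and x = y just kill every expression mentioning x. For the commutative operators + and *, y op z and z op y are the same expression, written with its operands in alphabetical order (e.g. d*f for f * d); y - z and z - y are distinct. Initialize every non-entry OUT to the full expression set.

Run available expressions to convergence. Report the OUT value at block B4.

Fixpoint table:
  B0: | IN={} | OUT={}
  B1: | IN={} | OUT={}
  B2: | IN={} | OUT={d+d}
  B3: | IN={d+d} | OUT={c-a, e-c}
  B4: | IN={} | OUT={e+e}
  B5: | IN={e+e} | OUT={e+e}
  B6: | IN={e+e} | OUT={a+d, e+e}
  B7: | IN={a+d, e+e} | OUT={e+e}

Merge at B4: IN[B4] = OUT[B0] ∩ OUT[B3] = {}
Applying B4's transfer function to that IN value gives OUT[B4] (row B4 above).

Answer: {e+e}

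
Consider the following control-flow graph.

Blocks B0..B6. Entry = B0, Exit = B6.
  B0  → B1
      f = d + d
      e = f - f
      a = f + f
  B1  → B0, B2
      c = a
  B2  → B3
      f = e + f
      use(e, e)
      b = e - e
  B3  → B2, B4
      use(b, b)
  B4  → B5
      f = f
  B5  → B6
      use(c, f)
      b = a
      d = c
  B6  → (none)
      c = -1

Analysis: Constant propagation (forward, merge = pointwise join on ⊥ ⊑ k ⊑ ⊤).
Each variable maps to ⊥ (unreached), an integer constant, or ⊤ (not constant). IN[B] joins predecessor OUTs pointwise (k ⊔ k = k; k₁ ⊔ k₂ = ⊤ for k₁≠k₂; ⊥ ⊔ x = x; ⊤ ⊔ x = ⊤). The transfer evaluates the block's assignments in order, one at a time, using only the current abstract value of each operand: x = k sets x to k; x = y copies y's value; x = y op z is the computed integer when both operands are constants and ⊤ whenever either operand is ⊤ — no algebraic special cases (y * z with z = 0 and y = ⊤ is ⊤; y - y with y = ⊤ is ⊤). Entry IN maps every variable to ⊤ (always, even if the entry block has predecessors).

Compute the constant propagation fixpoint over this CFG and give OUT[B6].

Per-block solution:
  B0:  IN=(all ⊤)  OUT=(all ⊤)
  B1:  IN=(all ⊤)  OUT=(all ⊤)
  B2:  IN=(all ⊤)  OUT=(all ⊤)
  B3:  IN=(all ⊤)  OUT=(all ⊤)
  B4:  IN=(all ⊤)  OUT=(all ⊤)
  B5:  IN=(all ⊤)  OUT=(all ⊤)
  B6:  IN=(all ⊤)  OUT={c:-1; rest ⊤}

Merge at B6: IN[B6] = OUT[B5] = {a: ⊤, b: ⊤, c: ⊤, d: ⊤, e: ⊤, f: ⊤}
Applying B6's transfer function to that IN value gives OUT[B6] (row B6 above).

Answer: {a: ⊤, b: ⊤, c: -1, d: ⊤, e: ⊤, f: ⊤}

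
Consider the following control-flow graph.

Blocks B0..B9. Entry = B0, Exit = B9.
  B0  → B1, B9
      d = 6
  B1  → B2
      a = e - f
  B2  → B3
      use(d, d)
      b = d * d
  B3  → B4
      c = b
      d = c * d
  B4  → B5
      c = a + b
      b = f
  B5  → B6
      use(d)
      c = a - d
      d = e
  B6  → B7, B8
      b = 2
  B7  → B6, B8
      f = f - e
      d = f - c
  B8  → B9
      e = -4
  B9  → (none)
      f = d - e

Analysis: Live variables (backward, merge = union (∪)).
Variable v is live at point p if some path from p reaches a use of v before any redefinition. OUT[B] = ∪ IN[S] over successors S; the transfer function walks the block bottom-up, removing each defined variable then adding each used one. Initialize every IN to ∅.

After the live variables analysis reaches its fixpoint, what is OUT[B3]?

Per-block solution:
  B0: | IN={e, f} | OUT={d, e, f}
  B1: | IN={d, e, f} | OUT={a, d, e, f}
  B2: | IN={a, d, e, f} | OUT={a, b, d, e, f}
  B3: | IN={a, b, d, e, f} | OUT={a, b, d, e, f}
  B4: | IN={a, b, d, e, f} | OUT={a, d, e, f}
  B5: | IN={a, d, e, f} | OUT={c, d, e, f}
  B6: | IN={c, d, e, f} | OUT={c, d, e, f}
  B7: | IN={c, e, f} | OUT={c, d, e, f}
  B8: | IN={d} | OUT={d, e}
  B9: | IN={d, e} | OUT={}

Merge at B3: OUT[B3] = IN[B4] = {a, b, d, e, f}

Answer: {a, b, d, e, f}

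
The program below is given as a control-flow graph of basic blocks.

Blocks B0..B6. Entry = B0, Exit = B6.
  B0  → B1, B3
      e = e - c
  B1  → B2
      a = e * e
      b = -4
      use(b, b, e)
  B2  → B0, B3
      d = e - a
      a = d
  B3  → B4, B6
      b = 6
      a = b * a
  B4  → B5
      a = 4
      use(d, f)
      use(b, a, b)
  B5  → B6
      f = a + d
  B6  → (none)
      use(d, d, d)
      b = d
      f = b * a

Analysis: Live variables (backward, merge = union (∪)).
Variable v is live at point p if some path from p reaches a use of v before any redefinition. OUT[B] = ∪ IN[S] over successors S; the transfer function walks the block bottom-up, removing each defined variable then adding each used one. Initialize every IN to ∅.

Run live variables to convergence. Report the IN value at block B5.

Converged values:
  B0:  IN={a, c, d, e, f}  OUT={a, c, d, e, f}
  B1:  IN={c, e, f}  OUT={a, c, e, f}
  B2:  IN={a, c, e, f}  OUT={a, c, d, e, f}
  B3:  IN={a, d, f}  OUT={a, b, d, f}
  B4:  IN={b, d, f}  OUT={a, d}
  B5:  IN={a, d}  OUT={a, d}
  B6:  IN={a, d}  OUT={}

Merge at B5: OUT[B5] = IN[B6] = {a, d}
Applying B5's transfer function to that OUT value gives IN[B5] (row B5 above).

Answer: {a, d}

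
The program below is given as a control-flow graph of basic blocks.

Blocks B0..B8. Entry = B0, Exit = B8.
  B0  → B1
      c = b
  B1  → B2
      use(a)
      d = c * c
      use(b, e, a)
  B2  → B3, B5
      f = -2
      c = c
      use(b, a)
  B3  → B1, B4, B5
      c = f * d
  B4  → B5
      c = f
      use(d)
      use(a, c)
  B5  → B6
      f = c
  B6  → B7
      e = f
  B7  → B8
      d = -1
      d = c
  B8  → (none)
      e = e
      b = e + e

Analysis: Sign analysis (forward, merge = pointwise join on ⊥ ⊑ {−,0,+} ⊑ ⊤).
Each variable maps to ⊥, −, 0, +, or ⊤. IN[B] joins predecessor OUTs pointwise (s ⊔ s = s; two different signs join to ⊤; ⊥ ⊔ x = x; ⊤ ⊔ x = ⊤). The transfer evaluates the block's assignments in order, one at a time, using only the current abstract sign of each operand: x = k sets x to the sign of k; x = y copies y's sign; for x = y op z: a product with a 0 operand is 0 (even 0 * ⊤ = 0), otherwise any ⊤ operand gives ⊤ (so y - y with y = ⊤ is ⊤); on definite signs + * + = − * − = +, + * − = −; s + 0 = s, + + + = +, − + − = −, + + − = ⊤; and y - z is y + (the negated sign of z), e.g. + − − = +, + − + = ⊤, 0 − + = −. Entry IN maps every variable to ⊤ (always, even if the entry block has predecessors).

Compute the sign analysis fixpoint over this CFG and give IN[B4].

Answer: {a: ⊤, b: ⊤, c: ⊤, d: ⊤, e: ⊤, f: -}

Working:
Converged values:
  B0:  IN=(all ⊤)  OUT=(all ⊤)
  B1:  IN=(all ⊤)  OUT=(all ⊤)
  B2:  IN=(all ⊤)  OUT={f:-; rest ⊤}
  B3:  IN={f:-; rest ⊤}  OUT={f:-; rest ⊤}
  B4:  IN={f:-; rest ⊤}  OUT={c:-, f:-; rest ⊤}
  B5:  IN={f:-; rest ⊤}  OUT=(all ⊤)
  B6:  IN=(all ⊤)  OUT=(all ⊤)
  B7:  IN=(all ⊤)  OUT=(all ⊤)
  B8:  IN=(all ⊤)  OUT=(all ⊤)

Merge at B4: IN[B4] = OUT[B3] = {a: ⊤, b: ⊤, c: ⊤, d: ⊤, e: ⊤, f: -}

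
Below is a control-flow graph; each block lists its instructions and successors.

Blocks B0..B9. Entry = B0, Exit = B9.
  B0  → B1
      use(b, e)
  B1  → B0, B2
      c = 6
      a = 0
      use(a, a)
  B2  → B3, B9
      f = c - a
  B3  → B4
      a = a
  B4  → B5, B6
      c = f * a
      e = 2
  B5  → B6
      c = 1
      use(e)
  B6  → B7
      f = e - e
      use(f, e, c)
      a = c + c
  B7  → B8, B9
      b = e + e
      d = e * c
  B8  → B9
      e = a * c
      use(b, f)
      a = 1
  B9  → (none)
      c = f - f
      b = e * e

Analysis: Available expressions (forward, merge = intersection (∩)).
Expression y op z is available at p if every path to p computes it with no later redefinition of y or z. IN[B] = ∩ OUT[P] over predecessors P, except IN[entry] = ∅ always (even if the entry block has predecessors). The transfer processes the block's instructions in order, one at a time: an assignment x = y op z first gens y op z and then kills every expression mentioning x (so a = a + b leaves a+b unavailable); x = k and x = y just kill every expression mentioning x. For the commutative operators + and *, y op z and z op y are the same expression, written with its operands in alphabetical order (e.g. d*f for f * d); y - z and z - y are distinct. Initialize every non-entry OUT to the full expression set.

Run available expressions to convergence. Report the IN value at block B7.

Fixpoint table:
  B0:   IN={}   OUT={}
  B1:   IN={}   OUT={}
  B2:   IN={}   OUT={c-a}
  B3:   IN={c-a}   OUT={}
  B4:   IN={}   OUT={a*f}
  B5:   IN={a*f}   OUT={a*f}
  B6:   IN={a*f}   OUT={c+c, e-e}
  B7:   IN={c+c, e-e}   OUT={c*e, c+c, e+e, e-e}
  B8:   IN={c*e, c+c, e+e, e-e}   OUT={c+c}
  B9:   IN={}   OUT={e*e, f-f}

Merge at B7: IN[B7] = OUT[B6] = {c+c, e-e}

Answer: {c+c, e-e}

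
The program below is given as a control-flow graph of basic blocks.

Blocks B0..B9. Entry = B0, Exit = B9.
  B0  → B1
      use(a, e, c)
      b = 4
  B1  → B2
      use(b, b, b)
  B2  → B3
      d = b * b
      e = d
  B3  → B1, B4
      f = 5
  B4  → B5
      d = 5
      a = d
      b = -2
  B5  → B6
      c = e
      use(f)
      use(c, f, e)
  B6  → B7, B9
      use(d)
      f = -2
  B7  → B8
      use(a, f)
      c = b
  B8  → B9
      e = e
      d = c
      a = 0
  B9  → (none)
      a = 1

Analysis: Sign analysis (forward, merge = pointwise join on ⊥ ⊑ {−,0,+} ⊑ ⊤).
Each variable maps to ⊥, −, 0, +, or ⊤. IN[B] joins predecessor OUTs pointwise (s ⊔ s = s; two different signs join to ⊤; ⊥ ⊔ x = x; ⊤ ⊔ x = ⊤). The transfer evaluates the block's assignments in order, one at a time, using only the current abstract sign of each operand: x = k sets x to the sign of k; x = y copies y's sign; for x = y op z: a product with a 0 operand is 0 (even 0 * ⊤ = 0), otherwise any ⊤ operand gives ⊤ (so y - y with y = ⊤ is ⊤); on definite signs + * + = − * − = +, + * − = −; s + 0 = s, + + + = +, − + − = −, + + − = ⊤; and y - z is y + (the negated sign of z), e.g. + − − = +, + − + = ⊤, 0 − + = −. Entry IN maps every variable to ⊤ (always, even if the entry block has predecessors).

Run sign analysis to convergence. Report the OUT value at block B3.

Converged values:
  B0: | IN=(all ⊤) | OUT={b:+; rest ⊤}
  B1: | IN={b:+; rest ⊤} | OUT={b:+; rest ⊤}
  B2: | IN={b:+; rest ⊤} | OUT={b:+, d:+, e:+; rest ⊤}
  B3: | IN={b:+, d:+, e:+; rest ⊤} | OUT={b:+, d:+, e:+, f:+; rest ⊤}
  B4: | IN={b:+, d:+, e:+, f:+; rest ⊤} | OUT={a:+, b:-, d:+, e:+, f:+; rest ⊤}
  B5: | IN={a:+, b:-, d:+, e:+, f:+; rest ⊤} | OUT={a:+, b:-, c:+, d:+, e:+, f:+; rest ⊤}
  B6: | IN={a:+, b:-, c:+, d:+, e:+, f:+; rest ⊤} | OUT={a:+, b:-, c:+, d:+, e:+, f:-; rest ⊤}
  B7: | IN={a:+, b:-, c:+, d:+, e:+, f:-; rest ⊤} | OUT={a:+, b:-, c:-, d:+, e:+, f:-; rest ⊤}
  B8: | IN={a:+, b:-, c:-, d:+, e:+, f:-; rest ⊤} | OUT={a:0, b:-, c:-, d:-, e:+, f:-; rest ⊤}
  B9: | IN={b:-, e:+, f:-; rest ⊤} | OUT={a:+, b:-, e:+, f:-; rest ⊤}

Merge at B3: IN[B3] = OUT[B2] = {a: ⊤, b: +, c: ⊤, d: +, e: +, f: ⊤}
Applying B3's transfer function to that IN value gives OUT[B3] (row B3 above).

Answer: {a: ⊤, b: +, c: ⊤, d: +, e: +, f: +}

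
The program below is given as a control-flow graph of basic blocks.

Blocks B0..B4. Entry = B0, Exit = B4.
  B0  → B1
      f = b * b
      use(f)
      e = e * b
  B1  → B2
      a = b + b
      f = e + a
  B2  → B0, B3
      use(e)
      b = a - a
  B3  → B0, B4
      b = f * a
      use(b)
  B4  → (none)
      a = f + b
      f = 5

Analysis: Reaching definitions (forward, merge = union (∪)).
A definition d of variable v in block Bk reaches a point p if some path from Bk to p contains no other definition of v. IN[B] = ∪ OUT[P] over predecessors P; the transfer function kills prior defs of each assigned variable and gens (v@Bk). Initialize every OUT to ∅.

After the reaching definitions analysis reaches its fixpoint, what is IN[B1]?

Answer: {a@B1, b@B2, b@B3, e@B0, f@B0}

Trace:
Fixpoint table:
  B0: | IN={a@B1, b@B2, b@B3, e@B0, f@B1} | OUT={a@B1, b@B2, b@B3, e@B0, f@B0}
  B1: | IN={a@B1, b@B2, b@B3, e@B0, f@B0} | OUT={a@B1, b@B2, b@B3, e@B0, f@B1}
  B2: | IN={a@B1, b@B2, b@B3, e@B0, f@B1} | OUT={a@B1, b@B2, e@B0, f@B1}
  B3: | IN={a@B1, b@B2, e@B0, f@B1} | OUT={a@B1, b@B3, e@B0, f@B1}
  B4: | IN={a@B1, b@B3, e@B0, f@B1} | OUT={a@B4, b@B3, e@B0, f@B4}

Merge at B1: IN[B1] = OUT[B0] = {a@B1, b@B2, b@B3, e@B0, f@B0}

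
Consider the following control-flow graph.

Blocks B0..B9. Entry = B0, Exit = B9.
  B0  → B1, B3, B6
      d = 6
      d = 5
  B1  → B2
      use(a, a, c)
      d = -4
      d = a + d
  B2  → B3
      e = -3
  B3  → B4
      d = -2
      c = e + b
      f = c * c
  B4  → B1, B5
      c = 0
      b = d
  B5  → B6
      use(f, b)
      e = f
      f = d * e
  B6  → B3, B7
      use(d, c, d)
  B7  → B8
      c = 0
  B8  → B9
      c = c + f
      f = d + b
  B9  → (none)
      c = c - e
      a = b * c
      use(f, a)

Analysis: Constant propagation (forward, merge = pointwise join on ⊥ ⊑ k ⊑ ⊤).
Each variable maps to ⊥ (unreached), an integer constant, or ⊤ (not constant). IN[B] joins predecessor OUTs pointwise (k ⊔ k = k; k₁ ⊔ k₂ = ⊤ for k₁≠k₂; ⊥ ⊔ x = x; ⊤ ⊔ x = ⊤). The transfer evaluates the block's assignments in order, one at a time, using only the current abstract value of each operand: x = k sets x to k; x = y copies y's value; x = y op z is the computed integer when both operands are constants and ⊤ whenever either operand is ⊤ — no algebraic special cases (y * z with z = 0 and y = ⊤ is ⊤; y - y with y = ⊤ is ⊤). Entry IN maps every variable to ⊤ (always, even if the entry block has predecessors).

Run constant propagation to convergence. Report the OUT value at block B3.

Answer: {a: ⊤, b: ⊤, c: ⊤, d: -2, e: ⊤, f: ⊤}

Derivation:
Fixpoint table:
  B0: | IN=(all ⊤) | OUT={d:5; rest ⊤}
  B1: | IN=(all ⊤) | OUT=(all ⊤)
  B2: | IN=(all ⊤) | OUT={e:-3; rest ⊤}
  B3: | IN=(all ⊤) | OUT={d:-2; rest ⊤}
  B4: | IN={d:-2; rest ⊤} | OUT={b:-2, c:0, d:-2; rest ⊤}
  B5: | IN={b:-2, c:0, d:-2; rest ⊤} | OUT={b:-2, c:0, d:-2; rest ⊤}
  B6: | IN=(all ⊤) | OUT=(all ⊤)
  B7: | IN=(all ⊤) | OUT={c:0; rest ⊤}
  B8: | IN={c:0; rest ⊤} | OUT=(all ⊤)
  B9: | IN=(all ⊤) | OUT=(all ⊤)

Merge at B3: IN[B3] = OUT[B0] ⊔ OUT[B2] ⊔ OUT[B6] = {a: ⊤, b: ⊤, c: ⊤, d: ⊤, e: ⊤, f: ⊤}
Applying B3's transfer function to that IN value gives OUT[B3] (row B3 above).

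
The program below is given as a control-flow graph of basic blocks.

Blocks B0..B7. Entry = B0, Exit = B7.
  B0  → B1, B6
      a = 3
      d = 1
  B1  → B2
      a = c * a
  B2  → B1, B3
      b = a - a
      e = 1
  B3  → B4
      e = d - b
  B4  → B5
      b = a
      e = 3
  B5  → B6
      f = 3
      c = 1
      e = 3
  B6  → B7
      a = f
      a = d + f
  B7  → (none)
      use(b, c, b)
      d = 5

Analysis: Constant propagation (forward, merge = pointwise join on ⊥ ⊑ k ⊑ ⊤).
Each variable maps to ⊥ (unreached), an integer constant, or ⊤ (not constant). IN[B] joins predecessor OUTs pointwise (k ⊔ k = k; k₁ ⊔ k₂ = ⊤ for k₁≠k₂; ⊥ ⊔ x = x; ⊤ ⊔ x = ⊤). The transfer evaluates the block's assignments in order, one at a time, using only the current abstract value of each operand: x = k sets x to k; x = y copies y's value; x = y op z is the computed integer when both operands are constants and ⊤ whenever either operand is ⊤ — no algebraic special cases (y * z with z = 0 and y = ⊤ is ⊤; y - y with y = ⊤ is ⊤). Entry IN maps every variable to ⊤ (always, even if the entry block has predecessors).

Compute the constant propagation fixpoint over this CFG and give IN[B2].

Per-block solution:
  B0:   IN=(all ⊤)   OUT={a:3, d:1; rest ⊤}
  B1:   IN={d:1; rest ⊤}   OUT={d:1; rest ⊤}
  B2:   IN={d:1; rest ⊤}   OUT={d:1, e:1; rest ⊤}
  B3:   IN={d:1, e:1; rest ⊤}   OUT={d:1; rest ⊤}
  B4:   IN={d:1; rest ⊤}   OUT={d:1, e:3; rest ⊤}
  B5:   IN={d:1, e:3; rest ⊤}   OUT={c:1, d:1, e:3, f:3; rest ⊤}
  B6:   IN={d:1; rest ⊤}   OUT={d:1; rest ⊤}
  B7:   IN={d:1; rest ⊤}   OUT={d:5; rest ⊤}

Merge at B2: IN[B2] = OUT[B1] = {a: ⊤, b: ⊤, c: ⊤, d: 1, e: ⊤, f: ⊤}

Answer: {a: ⊤, b: ⊤, c: ⊤, d: 1, e: ⊤, f: ⊤}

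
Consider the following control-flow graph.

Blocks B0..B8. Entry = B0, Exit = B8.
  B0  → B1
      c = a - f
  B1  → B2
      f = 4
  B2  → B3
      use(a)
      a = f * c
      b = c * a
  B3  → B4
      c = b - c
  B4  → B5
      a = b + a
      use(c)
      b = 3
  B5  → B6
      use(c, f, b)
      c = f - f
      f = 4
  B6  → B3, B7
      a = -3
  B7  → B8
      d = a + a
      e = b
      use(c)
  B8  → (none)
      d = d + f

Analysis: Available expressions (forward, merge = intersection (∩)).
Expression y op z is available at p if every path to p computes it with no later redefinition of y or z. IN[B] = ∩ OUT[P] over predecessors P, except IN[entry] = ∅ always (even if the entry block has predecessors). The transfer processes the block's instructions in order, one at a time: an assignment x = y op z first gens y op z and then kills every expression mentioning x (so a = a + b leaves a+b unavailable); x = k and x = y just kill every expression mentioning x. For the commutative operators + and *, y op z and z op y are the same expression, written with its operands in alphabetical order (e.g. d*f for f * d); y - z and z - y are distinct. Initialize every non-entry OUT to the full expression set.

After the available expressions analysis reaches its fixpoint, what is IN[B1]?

Answer: {a-f}

Trace:
Converged values:
  B0: | IN={} | OUT={a-f}
  B1: | IN={a-f} | OUT={}
  B2: | IN={} | OUT={a*c, c*f}
  B3: | IN={} | OUT={}
  B4: | IN={} | OUT={}
  B5: | IN={} | OUT={}
  B6: | IN={} | OUT={}
  B7: | IN={} | OUT={a+a}
  B8: | IN={a+a} | OUT={a+a}

Merge at B1: IN[B1] = OUT[B0] = {a-f}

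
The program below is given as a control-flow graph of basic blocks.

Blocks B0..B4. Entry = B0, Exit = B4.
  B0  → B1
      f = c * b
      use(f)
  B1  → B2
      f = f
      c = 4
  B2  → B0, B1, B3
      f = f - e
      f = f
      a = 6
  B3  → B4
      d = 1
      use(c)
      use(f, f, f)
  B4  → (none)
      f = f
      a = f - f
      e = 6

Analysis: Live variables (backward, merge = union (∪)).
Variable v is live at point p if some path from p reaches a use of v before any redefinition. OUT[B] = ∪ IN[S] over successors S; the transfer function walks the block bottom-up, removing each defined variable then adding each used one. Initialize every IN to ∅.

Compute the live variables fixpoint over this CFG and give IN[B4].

Answer: {f}

Working:
Per-block solution:
  B0:   IN={b, c, e}   OUT={b, e, f}
  B1:   IN={b, e, f}   OUT={b, c, e, f}
  B2:   IN={b, c, e, f}   OUT={b, c, e, f}
  B3:   IN={c, f}   OUT={f}
  B4:   IN={f}   OUT={}

B4 is the boundary node: OUT[B4] = {}
Applying B4's transfer function to that OUT value gives IN[B4] (row B4 above).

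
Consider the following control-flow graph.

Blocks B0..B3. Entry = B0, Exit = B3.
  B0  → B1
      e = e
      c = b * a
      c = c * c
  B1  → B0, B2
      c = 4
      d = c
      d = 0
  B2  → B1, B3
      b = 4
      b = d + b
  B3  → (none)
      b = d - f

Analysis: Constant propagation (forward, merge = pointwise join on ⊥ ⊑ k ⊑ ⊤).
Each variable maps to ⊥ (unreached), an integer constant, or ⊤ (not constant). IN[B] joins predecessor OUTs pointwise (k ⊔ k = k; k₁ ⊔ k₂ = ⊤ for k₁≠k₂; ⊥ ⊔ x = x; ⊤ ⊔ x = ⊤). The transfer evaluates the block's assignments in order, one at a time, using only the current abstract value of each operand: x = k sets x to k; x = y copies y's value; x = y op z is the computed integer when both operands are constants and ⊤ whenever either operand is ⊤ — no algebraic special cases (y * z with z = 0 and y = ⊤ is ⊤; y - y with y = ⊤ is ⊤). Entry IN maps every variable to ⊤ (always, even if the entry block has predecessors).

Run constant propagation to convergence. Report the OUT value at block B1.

Fixpoint table:
  B0:  IN=(all ⊤)  OUT=(all ⊤)
  B1:  IN=(all ⊤)  OUT={c:4, d:0; rest ⊤}
  B2:  IN={c:4, d:0; rest ⊤}  OUT={b:4, c:4, d:0; rest ⊤}
  B3:  IN={b:4, c:4, d:0; rest ⊤}  OUT={c:4, d:0; rest ⊤}

Merge at B1: IN[B1] = OUT[B0] ⊔ OUT[B2] = {a: ⊤, b: ⊤, c: ⊤, d: ⊤, e: ⊤, f: ⊤}
Applying B1's transfer function to that IN value gives OUT[B1] (row B1 above).

Answer: {a: ⊤, b: ⊤, c: 4, d: 0, e: ⊤, f: ⊤}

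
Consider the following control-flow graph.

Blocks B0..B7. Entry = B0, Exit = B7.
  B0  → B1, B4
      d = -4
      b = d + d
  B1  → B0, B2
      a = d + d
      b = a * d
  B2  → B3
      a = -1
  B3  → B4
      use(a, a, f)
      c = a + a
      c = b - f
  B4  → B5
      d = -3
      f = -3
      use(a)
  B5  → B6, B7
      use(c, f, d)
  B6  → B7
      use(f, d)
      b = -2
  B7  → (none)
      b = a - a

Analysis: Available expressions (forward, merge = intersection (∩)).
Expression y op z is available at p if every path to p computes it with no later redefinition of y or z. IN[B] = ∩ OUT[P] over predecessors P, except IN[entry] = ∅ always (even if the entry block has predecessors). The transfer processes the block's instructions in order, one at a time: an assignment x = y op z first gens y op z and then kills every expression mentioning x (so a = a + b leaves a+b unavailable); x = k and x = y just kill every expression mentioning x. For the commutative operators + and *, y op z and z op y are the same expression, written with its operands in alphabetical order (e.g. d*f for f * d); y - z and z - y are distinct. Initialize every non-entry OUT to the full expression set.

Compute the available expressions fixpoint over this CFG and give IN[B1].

Answer: {d+d}

Derivation:
Per-block solution:
  B0:  IN={}  OUT={d+d}
  B1:  IN={d+d}  OUT={a*d, d+d}
  B2:  IN={a*d, d+d}  OUT={d+d}
  B3:  IN={d+d}  OUT={a+a, b-f, d+d}
  B4:  IN={d+d}  OUT={}
  B5:  IN={}  OUT={}
  B6:  IN={}  OUT={}
  B7:  IN={}  OUT={a-a}

Merge at B1: IN[B1] = OUT[B0] = {d+d}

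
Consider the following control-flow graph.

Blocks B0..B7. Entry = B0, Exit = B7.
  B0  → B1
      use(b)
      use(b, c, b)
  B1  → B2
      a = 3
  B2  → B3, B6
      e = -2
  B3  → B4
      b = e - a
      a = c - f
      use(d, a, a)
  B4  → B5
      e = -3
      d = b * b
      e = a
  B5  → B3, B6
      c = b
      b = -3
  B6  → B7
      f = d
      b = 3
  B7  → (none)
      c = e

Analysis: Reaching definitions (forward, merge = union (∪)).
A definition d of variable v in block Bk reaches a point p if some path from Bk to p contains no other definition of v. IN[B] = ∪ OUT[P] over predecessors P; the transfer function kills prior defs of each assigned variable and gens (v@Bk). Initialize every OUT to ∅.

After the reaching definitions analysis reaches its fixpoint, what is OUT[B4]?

Per-block solution:
  B0: | IN={} | OUT={}
  B1: | IN={} | OUT={a@B1}
  B2: | IN={a@B1} | OUT={a@B1, e@B2}
  B3: | IN={a@B1, a@B3, b@B5, c@B5, d@B4, e@B2, e@B4} | OUT={a@B3, b@B3, c@B5, d@B4, e@B2, e@B4}
  B4: | IN={a@B3, b@B3, c@B5, d@B4, e@B2, e@B4} | OUT={a@B3, b@B3, c@B5, d@B4, e@B4}
  B5: | IN={a@B3, b@B3, c@B5, d@B4, e@B4} | OUT={a@B3, b@B5, c@B5, d@B4, e@B4}
  B6: | IN={a@B1, a@B3, b@B5, c@B5, d@B4, e@B2, e@B4} | OUT={a@B1, a@B3, b@B6, c@B5, d@B4, e@B2, e@B4, f@B6}
  B7: | IN={a@B1, a@B3, b@B6, c@B5, d@B4, e@B2, e@B4, f@B6} | OUT={a@B1, a@B3, b@B6, c@B7, d@B4, e@B2, e@B4, f@B6}

Merge at B4: IN[B4] = OUT[B3] = {a@B3, b@B3, c@B5, d@B4, e@B2, e@B4}
Applying B4's transfer function to that IN value gives OUT[B4] (row B4 above).

Answer: {a@B3, b@B3, c@B5, d@B4, e@B4}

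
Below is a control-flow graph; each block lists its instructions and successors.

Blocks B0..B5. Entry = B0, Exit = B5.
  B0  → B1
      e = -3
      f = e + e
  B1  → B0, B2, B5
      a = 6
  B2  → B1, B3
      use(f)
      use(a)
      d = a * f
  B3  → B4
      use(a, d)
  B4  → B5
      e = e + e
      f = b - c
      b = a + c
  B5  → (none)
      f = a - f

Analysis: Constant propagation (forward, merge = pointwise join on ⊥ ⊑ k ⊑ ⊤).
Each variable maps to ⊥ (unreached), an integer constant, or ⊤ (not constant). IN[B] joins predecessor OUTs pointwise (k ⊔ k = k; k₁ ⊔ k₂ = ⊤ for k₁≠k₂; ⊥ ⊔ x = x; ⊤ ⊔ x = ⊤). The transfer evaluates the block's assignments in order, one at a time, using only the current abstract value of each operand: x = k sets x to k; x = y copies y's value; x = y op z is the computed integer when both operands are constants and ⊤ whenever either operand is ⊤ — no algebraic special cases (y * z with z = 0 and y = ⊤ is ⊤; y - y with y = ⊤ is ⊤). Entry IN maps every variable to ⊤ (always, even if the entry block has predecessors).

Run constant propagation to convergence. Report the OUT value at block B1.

Answer: {a: 6, b: ⊤, c: ⊤, d: ⊤, e: -3, f: -6}

Working:
Per-block solution:
  B0:  IN=(all ⊤)  OUT={e:-3, f:-6; rest ⊤}
  B1:  IN={e:-3, f:-6; rest ⊤}  OUT={a:6, e:-3, f:-6; rest ⊤}
  B2:  IN={a:6, e:-3, f:-6; rest ⊤}  OUT={a:6, d:-36, e:-3, f:-6; rest ⊤}
  B3:  IN={a:6, d:-36, e:-3, f:-6; rest ⊤}  OUT={a:6, d:-36, e:-3, f:-6; rest ⊤}
  B4:  IN={a:6, d:-36, e:-3, f:-6; rest ⊤}  OUT={a:6, d:-36, e:-6; rest ⊤}
  B5:  IN={a:6; rest ⊤}  OUT={a:6; rest ⊤}

Merge at B1: IN[B1] = OUT[B0] ⊔ OUT[B2] = {a: ⊤, b: ⊤, c: ⊤, d: ⊤, e: -3, f: -6}
Applying B1's transfer function to that IN value gives OUT[B1] (row B1 above).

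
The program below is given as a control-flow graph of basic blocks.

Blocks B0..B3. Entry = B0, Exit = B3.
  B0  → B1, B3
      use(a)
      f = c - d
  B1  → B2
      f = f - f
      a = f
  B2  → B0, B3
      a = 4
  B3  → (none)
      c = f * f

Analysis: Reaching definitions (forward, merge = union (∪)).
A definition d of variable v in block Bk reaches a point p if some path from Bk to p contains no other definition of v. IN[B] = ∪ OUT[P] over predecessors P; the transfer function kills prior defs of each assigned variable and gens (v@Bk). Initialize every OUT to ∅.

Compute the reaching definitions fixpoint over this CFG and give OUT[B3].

Per-block solution:
  B0:   IN={a@B2, f@B1}   OUT={a@B2, f@B0}
  B1:   IN={a@B2, f@B0}   OUT={a@B1, f@B1}
  B2:   IN={a@B1, f@B1}   OUT={a@B2, f@B1}
  B3:   IN={a@B2, f@B0, f@B1}   OUT={a@B2, c@B3, f@B0, f@B1}

Merge at B3: IN[B3] = OUT[B0] ⊔ OUT[B2] = {a@B2, f@B0, f@B1}
Applying B3's transfer function to that IN value gives OUT[B3] (row B3 above).

Answer: {a@B2, c@B3, f@B0, f@B1}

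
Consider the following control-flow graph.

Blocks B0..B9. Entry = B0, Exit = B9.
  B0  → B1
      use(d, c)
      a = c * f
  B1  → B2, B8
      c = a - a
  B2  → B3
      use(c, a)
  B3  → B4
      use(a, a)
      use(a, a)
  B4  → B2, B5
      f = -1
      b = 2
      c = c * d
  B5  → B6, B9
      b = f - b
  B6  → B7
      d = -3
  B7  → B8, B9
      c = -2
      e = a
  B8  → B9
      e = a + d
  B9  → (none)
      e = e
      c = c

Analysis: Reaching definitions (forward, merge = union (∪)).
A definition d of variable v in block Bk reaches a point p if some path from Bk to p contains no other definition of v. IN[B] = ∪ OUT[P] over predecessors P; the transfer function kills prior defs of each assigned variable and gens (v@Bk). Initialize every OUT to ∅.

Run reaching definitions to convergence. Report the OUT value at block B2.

Per-block solution:
  B0:   IN={}   OUT={a@B0}
  B1:   IN={a@B0}   OUT={a@B0, c@B1}
  B2:   IN={a@B0, b@B4, c@B1, c@B4, f@B4}   OUT={a@B0, b@B4, c@B1, c@B4, f@B4}
  B3:   IN={a@B0, b@B4, c@B1, c@B4, f@B4}   OUT={a@B0, b@B4, c@B1, c@B4, f@B4}
  B4:   IN={a@B0, b@B4, c@B1, c@B4, f@B4}   OUT={a@B0, b@B4, c@B4, f@B4}
  B5:   IN={a@B0, b@B4, c@B4, f@B4}   OUT={a@B0, b@B5, c@B4, f@B4}
  B6:   IN={a@B0, b@B5, c@B4, f@B4}   OUT={a@B0, b@B5, c@B4, d@B6, f@B4}
  B7:   IN={a@B0, b@B5, c@B4, d@B6, f@B4}   OUT={a@B0, b@B5, c@B7, d@B6, e@B7, f@B4}
  B8:   IN={a@B0, b@B5, c@B1, c@B7, d@B6, e@B7, f@B4}   OUT={a@B0, b@B5, c@B1, c@B7, d@B6, e@B8, f@B4}
  B9:   IN={a@B0, b@B5, c@B1, c@B4, c@B7, d@B6, e@B7, e@B8, f@B4}   OUT={a@B0, b@B5, c@B9, d@B6, e@B9, f@B4}

Merge at B2: IN[B2] = OUT[B1] ⊔ OUT[B4] = {a@B0, b@B4, c@B1, c@B4, f@B4}
Applying B2's transfer function to that IN value gives OUT[B2] (row B2 above).

Answer: {a@B0, b@B4, c@B1, c@B4, f@B4}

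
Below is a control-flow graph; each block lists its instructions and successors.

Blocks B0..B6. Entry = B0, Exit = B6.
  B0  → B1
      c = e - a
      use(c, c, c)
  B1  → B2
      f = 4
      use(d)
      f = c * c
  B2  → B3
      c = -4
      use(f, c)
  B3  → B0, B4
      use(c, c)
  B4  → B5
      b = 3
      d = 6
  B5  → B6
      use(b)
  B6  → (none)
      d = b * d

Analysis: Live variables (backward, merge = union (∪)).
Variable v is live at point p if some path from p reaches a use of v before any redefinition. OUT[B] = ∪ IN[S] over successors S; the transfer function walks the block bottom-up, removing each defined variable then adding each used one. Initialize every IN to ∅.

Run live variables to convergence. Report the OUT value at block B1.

Fixpoint table:
  B0:  IN={a, d, e}  OUT={a, c, d, e}
  B1:  IN={a, c, d, e}  OUT={a, d, e, f}
  B2:  IN={a, d, e, f}  OUT={a, c, d, e}
  B3:  IN={a, c, d, e}  OUT={a, d, e}
  B4:  IN={}  OUT={b, d}
  B5:  IN={b, d}  OUT={b, d}
  B6:  IN={b, d}  OUT={}

Merge at B1: OUT[B1] = IN[B2] = {a, d, e, f}

Answer: {a, d, e, f}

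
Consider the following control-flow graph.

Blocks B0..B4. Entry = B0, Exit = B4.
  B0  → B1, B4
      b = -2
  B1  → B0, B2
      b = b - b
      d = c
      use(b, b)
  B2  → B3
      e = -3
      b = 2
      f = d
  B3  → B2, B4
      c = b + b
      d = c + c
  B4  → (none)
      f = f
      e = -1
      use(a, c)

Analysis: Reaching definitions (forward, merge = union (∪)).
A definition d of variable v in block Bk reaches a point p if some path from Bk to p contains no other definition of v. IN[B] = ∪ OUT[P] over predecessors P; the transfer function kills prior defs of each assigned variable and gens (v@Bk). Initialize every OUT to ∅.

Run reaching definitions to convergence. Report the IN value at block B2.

Answer: {b@B1, b@B2, c@B3, d@B1, d@B3, e@B2, f@B2}

Trace:
Converged values:
  B0: | IN={b@B1, d@B1} | OUT={b@B0, d@B1}
  B1: | IN={b@B0, d@B1} | OUT={b@B1, d@B1}
  B2: | IN={b@B1, b@B2, c@B3, d@B1, d@B3, e@B2, f@B2} | OUT={b@B2, c@B3, d@B1, d@B3, e@B2, f@B2}
  B3: | IN={b@B2, c@B3, d@B1, d@B3, e@B2, f@B2} | OUT={b@B2, c@B3, d@B3, e@B2, f@B2}
  B4: | IN={b@B0, b@B2, c@B3, d@B1, d@B3, e@B2, f@B2} | OUT={b@B0, b@B2, c@B3, d@B1, d@B3, e@B4, f@B4}

Merge at B2: IN[B2] = OUT[B1] ⊔ OUT[B3] = {b@B1, b@B2, c@B3, d@B1, d@B3, e@B2, f@B2}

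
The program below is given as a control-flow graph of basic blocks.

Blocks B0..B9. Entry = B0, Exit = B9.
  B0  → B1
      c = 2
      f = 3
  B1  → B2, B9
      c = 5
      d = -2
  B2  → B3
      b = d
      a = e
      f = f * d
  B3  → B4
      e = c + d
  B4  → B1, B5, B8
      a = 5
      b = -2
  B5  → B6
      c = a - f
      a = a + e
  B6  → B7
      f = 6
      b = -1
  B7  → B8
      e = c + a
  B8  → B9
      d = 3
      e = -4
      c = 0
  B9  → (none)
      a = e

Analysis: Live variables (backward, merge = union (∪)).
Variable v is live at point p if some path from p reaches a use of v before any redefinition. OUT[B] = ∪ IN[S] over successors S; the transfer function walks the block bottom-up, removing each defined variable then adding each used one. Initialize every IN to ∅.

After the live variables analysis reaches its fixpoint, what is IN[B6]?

Fixpoint table:
  B0:   IN={e}   OUT={e, f}
  B1:   IN={e, f}   OUT={c, d, e, f}
  B2:   IN={c, d, e, f}   OUT={c, d, f}
  B3:   IN={c, d, f}   OUT={e, f}
  B4:   IN={e, f}   OUT={a, e, f}
  B5:   IN={a, e, f}   OUT={a, c}
  B6:   IN={a, c}   OUT={a, c}
  B7:   IN={a, c}   OUT={}
  B8:   IN={}   OUT={e}
  B9:   IN={e}   OUT={}

Merge at B6: OUT[B6] = IN[B7] = {a, c}
Applying B6's transfer function to that OUT value gives IN[B6] (row B6 above).

Answer: {a, c}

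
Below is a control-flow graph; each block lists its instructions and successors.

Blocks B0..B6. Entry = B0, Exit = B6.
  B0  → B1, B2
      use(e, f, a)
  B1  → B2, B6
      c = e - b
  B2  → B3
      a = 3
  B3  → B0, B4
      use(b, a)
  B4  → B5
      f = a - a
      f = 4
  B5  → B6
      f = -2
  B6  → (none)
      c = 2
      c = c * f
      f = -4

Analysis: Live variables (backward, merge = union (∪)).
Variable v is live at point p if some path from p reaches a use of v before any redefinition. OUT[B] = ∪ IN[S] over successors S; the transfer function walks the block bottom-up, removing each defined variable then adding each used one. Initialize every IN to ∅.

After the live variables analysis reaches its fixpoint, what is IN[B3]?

Converged values:
  B0:   IN={a, b, e, f}   OUT={b, e, f}
  B1:   IN={b, e, f}   OUT={b, e, f}
  B2:   IN={b, e, f}   OUT={a, b, e, f}
  B3:   IN={a, b, e, f}   OUT={a, b, e, f}
  B4:   IN={a}   OUT={}
  B5:   IN={}   OUT={f}
  B6:   IN={f}   OUT={}

Merge at B3: OUT[B3] = IN[B0] ⊔ IN[B4] = {a, b, e, f}
Applying B3's transfer function to that OUT value gives IN[B3] (row B3 above).

Answer: {a, b, e, f}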